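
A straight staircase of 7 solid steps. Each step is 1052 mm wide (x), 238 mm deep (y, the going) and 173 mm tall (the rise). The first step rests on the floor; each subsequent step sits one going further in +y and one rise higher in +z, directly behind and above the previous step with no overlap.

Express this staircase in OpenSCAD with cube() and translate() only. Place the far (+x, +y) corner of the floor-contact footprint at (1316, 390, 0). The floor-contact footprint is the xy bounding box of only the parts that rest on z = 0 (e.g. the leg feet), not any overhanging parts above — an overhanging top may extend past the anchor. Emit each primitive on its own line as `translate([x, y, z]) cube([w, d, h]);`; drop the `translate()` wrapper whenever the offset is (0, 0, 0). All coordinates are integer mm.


translate([264, 152, 0]) cube([1052, 238, 173]);
translate([264, 390, 173]) cube([1052, 238, 173]);
translate([264, 628, 346]) cube([1052, 238, 173]);
translate([264, 866, 519]) cube([1052, 238, 173]);
translate([264, 1104, 692]) cube([1052, 238, 173]);
translate([264, 1342, 865]) cube([1052, 238, 173]);
translate([264, 1580, 1038]) cube([1052, 238, 173]);


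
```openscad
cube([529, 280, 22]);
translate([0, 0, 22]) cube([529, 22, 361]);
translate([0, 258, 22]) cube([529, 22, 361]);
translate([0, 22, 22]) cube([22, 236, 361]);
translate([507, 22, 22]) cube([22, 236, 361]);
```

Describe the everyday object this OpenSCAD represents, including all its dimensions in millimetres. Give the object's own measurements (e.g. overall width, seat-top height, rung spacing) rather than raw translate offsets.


An open-topped rectangular box: outside dimensions 529×280×383 mm, with a uniform wall and base thickness of 22 mm. The base is a full 529×280 slab on the floor; four walls sit on top of the base. The front and back walls (the −y and +y sides) span the full width; the two side walls fit between them.


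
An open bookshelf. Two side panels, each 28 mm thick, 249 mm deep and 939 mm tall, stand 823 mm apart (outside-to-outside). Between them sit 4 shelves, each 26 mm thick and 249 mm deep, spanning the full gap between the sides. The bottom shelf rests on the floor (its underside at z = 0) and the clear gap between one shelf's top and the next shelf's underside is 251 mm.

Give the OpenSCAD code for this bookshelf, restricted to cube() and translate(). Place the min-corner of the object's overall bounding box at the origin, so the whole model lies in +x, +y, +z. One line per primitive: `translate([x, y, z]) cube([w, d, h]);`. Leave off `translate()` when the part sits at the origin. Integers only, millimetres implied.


cube([28, 249, 939]);
translate([795, 0, 0]) cube([28, 249, 939]);
translate([28, 0, 0]) cube([767, 249, 26]);
translate([28, 0, 277]) cube([767, 249, 26]);
translate([28, 0, 554]) cube([767, 249, 26]);
translate([28, 0, 831]) cube([767, 249, 26]);


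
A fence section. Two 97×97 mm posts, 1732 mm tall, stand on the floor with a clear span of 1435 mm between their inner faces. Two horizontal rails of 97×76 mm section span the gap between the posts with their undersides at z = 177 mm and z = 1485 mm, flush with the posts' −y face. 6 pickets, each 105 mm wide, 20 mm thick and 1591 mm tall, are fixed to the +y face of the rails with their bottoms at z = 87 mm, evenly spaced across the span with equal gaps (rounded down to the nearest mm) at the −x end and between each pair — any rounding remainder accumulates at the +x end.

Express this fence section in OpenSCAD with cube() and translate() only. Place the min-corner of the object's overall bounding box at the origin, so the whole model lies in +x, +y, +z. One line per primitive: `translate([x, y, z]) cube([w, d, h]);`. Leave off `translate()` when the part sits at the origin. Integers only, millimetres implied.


cube([97, 97, 1732]);
translate([1532, 0, 0]) cube([97, 97, 1732]);
translate([97, 0, 177]) cube([1435, 97, 76]);
translate([97, 0, 1485]) cube([1435, 97, 76]);
translate([212, 97, 87]) cube([105, 20, 1591]);
translate([432, 97, 87]) cube([105, 20, 1591]);
translate([652, 97, 87]) cube([105, 20, 1591]);
translate([872, 97, 87]) cube([105, 20, 1591]);
translate([1092, 97, 87]) cube([105, 20, 1591]);
translate([1312, 97, 87]) cube([105, 20, 1591]);


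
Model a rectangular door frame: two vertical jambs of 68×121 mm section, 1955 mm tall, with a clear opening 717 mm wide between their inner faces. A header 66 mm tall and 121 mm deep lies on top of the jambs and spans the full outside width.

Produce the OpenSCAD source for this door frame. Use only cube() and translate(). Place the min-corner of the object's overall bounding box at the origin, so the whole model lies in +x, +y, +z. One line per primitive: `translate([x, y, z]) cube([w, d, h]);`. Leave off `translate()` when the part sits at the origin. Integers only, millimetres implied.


cube([68, 121, 1955]);
translate([785, 0, 0]) cube([68, 121, 1955]);
translate([0, 0, 1955]) cube([853, 121, 66]);


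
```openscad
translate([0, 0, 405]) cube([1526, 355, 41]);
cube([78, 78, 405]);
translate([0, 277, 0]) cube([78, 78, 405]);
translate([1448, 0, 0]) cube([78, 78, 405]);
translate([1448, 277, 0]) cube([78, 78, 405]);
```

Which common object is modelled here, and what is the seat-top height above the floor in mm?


A bench. The seat-top height is 446 mm.

A long slab on four corner posts — a bench. The slab sits at z = 405 with thickness 41, so the top is 405 + 41 = 446 mm.


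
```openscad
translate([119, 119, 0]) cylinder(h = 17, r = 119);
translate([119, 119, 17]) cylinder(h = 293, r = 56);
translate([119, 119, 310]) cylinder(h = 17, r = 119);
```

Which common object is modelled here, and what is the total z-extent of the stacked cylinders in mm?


A spool. The overall height is 327 mm.

Three coaxial cylinders, large–small–large — a spool. Two 17 mm flanges and a 293 mm core give 17 + 293 + 17 = 327 mm.


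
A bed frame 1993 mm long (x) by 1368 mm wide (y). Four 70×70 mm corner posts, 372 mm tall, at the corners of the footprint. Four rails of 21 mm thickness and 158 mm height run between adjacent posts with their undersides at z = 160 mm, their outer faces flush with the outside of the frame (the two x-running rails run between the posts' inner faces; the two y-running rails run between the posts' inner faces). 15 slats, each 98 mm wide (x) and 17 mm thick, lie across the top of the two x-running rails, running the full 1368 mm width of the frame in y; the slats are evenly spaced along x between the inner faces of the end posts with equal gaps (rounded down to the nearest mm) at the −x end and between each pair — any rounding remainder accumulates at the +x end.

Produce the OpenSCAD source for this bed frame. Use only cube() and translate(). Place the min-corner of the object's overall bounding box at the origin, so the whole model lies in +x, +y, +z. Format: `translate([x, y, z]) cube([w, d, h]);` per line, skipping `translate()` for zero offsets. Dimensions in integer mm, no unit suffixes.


cube([70, 70, 372]);
translate([0, 1298, 0]) cube([70, 70, 372]);
translate([1923, 0, 0]) cube([70, 70, 372]);
translate([1923, 1298, 0]) cube([70, 70, 372]);
translate([70, 0, 160]) cube([1853, 21, 158]);
translate([70, 1347, 160]) cube([1853, 21, 158]);
translate([0, 70, 160]) cube([21, 1228, 158]);
translate([1972, 70, 160]) cube([21, 1228, 158]);
translate([93, 0, 318]) cube([98, 1368, 17]);
translate([214, 0, 318]) cube([98, 1368, 17]);
translate([335, 0, 318]) cube([98, 1368, 17]);
translate([456, 0, 318]) cube([98, 1368, 17]);
translate([577, 0, 318]) cube([98, 1368, 17]);
translate([698, 0, 318]) cube([98, 1368, 17]);
translate([819, 0, 318]) cube([98, 1368, 17]);
translate([940, 0, 318]) cube([98, 1368, 17]);
translate([1061, 0, 318]) cube([98, 1368, 17]);
translate([1182, 0, 318]) cube([98, 1368, 17]);
translate([1303, 0, 318]) cube([98, 1368, 17]);
translate([1424, 0, 318]) cube([98, 1368, 17]);
translate([1545, 0, 318]) cube([98, 1368, 17]);
translate([1666, 0, 318]) cube([98, 1368, 17]);
translate([1787, 0, 318]) cube([98, 1368, 17]);


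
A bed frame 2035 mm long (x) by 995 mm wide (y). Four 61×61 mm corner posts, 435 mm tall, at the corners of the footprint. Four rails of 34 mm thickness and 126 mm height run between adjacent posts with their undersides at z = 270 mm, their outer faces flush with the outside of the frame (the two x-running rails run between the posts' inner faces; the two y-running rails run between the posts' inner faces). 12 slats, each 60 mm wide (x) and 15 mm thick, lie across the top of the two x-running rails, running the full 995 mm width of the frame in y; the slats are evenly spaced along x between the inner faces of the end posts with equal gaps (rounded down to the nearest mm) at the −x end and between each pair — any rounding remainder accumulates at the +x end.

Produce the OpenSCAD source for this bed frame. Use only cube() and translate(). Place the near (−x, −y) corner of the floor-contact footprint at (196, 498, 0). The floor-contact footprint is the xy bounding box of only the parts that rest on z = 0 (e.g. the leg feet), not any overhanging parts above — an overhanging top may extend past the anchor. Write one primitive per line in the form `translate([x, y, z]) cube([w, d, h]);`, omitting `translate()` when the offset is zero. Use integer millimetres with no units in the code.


translate([196, 498, 0]) cube([61, 61, 435]);
translate([196, 1432, 0]) cube([61, 61, 435]);
translate([2170, 498, 0]) cube([61, 61, 435]);
translate([2170, 1432, 0]) cube([61, 61, 435]);
translate([257, 498, 270]) cube([1913, 34, 126]);
translate([257, 1459, 270]) cube([1913, 34, 126]);
translate([196, 559, 270]) cube([34, 873, 126]);
translate([2197, 559, 270]) cube([34, 873, 126]);
translate([348, 498, 396]) cube([60, 995, 15]);
translate([499, 498, 396]) cube([60, 995, 15]);
translate([650, 498, 396]) cube([60, 995, 15]);
translate([801, 498, 396]) cube([60, 995, 15]);
translate([952, 498, 396]) cube([60, 995, 15]);
translate([1103, 498, 396]) cube([60, 995, 15]);
translate([1254, 498, 396]) cube([60, 995, 15]);
translate([1405, 498, 396]) cube([60, 995, 15]);
translate([1556, 498, 396]) cube([60, 995, 15]);
translate([1707, 498, 396]) cube([60, 995, 15]);
translate([1858, 498, 396]) cube([60, 995, 15]);
translate([2009, 498, 396]) cube([60, 995, 15]);


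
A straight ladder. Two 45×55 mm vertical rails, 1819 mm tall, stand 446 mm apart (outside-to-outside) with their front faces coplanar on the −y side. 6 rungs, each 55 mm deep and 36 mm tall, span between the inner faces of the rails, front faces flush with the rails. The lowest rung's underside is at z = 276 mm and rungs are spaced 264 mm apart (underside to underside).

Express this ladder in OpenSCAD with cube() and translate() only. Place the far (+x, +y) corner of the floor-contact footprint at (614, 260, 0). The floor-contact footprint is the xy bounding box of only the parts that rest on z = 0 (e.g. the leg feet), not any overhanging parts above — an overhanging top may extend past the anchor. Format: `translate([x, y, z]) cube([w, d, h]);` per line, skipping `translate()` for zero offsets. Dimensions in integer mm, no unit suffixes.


translate([168, 205, 0]) cube([45, 55, 1819]);
translate([569, 205, 0]) cube([45, 55, 1819]);
translate([213, 205, 276]) cube([356, 55, 36]);
translate([213, 205, 540]) cube([356, 55, 36]);
translate([213, 205, 804]) cube([356, 55, 36]);
translate([213, 205, 1068]) cube([356, 55, 36]);
translate([213, 205, 1332]) cube([356, 55, 36]);
translate([213, 205, 1596]) cube([356, 55, 36]);


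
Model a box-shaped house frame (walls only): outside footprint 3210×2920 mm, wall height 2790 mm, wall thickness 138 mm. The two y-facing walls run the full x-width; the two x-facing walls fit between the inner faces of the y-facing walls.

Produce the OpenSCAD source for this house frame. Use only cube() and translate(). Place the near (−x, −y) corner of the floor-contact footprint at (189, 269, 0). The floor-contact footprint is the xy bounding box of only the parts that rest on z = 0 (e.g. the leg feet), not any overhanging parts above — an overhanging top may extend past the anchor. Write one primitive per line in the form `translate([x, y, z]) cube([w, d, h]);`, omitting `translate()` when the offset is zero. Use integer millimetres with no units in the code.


translate([189, 269, 0]) cube([3210, 138, 2790]);
translate([189, 3051, 0]) cube([3210, 138, 2790]);
translate([189, 407, 0]) cube([138, 2644, 2790]);
translate([3261, 407, 0]) cube([138, 2644, 2790]);


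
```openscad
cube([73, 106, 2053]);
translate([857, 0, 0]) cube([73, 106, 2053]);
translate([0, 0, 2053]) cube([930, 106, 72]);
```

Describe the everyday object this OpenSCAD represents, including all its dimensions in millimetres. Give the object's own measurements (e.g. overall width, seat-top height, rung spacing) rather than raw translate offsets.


A door frame. The clear opening is 784 mm wide and 2053 mm high. Two 73 mm wide jambs, 106 mm deep, stand either side of the opening from the floor to the top of the opening. A 72 mm thick head sits across the top of both jambs, spanning the full outside width of the frame.


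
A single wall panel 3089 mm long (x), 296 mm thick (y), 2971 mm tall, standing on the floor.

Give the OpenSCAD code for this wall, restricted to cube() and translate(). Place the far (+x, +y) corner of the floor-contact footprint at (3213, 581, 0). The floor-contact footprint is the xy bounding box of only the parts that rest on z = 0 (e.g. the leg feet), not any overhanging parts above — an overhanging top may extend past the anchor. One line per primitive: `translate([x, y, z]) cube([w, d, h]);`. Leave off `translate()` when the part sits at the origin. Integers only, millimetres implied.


translate([124, 285, 0]) cube([3089, 296, 2971]);


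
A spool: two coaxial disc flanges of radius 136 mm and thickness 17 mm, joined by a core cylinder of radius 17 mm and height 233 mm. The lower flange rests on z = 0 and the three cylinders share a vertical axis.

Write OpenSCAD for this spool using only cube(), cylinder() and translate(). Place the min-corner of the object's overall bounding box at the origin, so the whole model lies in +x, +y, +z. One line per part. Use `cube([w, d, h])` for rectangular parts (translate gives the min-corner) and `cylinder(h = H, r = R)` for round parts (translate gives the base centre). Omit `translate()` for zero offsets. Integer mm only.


translate([136, 136, 0]) cylinder(h = 17, r = 136);
translate([136, 136, 17]) cylinder(h = 233, r = 17);
translate([136, 136, 250]) cylinder(h = 17, r = 136);


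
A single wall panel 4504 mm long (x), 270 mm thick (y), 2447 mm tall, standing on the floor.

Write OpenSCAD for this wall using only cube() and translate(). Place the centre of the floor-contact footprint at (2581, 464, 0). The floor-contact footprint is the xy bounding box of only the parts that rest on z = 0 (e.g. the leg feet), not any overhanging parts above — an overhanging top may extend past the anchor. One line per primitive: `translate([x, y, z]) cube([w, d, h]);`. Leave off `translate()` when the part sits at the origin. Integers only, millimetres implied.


translate([329, 329, 0]) cube([4504, 270, 2447]);


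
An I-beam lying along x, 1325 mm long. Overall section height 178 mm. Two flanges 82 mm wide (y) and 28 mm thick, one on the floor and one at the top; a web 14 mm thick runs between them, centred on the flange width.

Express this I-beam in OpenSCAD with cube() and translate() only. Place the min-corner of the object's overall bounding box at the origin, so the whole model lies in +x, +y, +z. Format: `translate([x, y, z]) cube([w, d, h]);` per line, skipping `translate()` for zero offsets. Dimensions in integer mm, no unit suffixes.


cube([1325, 82, 28]);
translate([0, 34, 28]) cube([1325, 14, 122]);
translate([0, 0, 150]) cube([1325, 82, 28]);


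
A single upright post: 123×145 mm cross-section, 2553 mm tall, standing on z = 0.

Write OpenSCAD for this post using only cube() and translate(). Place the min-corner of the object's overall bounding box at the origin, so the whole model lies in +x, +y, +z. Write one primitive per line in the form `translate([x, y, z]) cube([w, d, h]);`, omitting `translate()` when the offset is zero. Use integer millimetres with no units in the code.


cube([123, 145, 2553]);


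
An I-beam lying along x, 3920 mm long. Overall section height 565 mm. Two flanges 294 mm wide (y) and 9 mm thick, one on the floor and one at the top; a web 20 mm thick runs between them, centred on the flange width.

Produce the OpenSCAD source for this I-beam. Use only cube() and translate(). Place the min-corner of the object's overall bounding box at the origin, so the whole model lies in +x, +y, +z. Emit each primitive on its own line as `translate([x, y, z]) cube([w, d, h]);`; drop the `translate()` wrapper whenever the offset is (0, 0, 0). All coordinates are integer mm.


cube([3920, 294, 9]);
translate([0, 137, 9]) cube([3920, 20, 547]);
translate([0, 0, 556]) cube([3920, 294, 9]);


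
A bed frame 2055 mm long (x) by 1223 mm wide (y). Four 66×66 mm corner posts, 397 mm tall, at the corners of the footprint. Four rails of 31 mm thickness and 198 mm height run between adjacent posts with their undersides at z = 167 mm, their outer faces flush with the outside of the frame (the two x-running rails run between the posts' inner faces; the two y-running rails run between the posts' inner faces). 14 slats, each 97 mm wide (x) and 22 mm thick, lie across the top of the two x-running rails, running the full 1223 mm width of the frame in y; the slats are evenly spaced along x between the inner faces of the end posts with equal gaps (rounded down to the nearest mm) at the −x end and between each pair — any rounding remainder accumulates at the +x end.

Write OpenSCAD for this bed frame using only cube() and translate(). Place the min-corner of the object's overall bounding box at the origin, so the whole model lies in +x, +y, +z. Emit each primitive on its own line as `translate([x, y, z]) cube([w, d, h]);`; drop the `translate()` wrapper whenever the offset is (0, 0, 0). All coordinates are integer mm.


cube([66, 66, 397]);
translate([0, 1157, 0]) cube([66, 66, 397]);
translate([1989, 0, 0]) cube([66, 66, 397]);
translate([1989, 1157, 0]) cube([66, 66, 397]);
translate([66, 0, 167]) cube([1923, 31, 198]);
translate([66, 1192, 167]) cube([1923, 31, 198]);
translate([0, 66, 167]) cube([31, 1091, 198]);
translate([2024, 66, 167]) cube([31, 1091, 198]);
translate([103, 0, 365]) cube([97, 1223, 22]);
translate([237, 0, 365]) cube([97, 1223, 22]);
translate([371, 0, 365]) cube([97, 1223, 22]);
translate([505, 0, 365]) cube([97, 1223, 22]);
translate([639, 0, 365]) cube([97, 1223, 22]);
translate([773, 0, 365]) cube([97, 1223, 22]);
translate([907, 0, 365]) cube([97, 1223, 22]);
translate([1041, 0, 365]) cube([97, 1223, 22]);
translate([1175, 0, 365]) cube([97, 1223, 22]);
translate([1309, 0, 365]) cube([97, 1223, 22]);
translate([1443, 0, 365]) cube([97, 1223, 22]);
translate([1577, 0, 365]) cube([97, 1223, 22]);
translate([1711, 0, 365]) cube([97, 1223, 22]);
translate([1845, 0, 365]) cube([97, 1223, 22]);


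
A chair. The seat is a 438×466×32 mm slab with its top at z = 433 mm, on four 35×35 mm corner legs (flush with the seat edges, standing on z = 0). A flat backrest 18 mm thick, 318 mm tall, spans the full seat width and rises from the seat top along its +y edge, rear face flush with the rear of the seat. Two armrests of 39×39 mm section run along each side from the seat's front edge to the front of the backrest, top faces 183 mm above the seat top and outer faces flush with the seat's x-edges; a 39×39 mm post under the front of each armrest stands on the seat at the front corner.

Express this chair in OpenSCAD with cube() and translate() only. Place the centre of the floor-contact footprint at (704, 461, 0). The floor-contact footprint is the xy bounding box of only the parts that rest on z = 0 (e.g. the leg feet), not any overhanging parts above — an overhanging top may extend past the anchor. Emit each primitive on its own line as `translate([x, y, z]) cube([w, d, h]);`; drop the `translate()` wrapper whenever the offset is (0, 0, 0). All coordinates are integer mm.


translate([485, 228, 401]) cube([438, 466, 32]);
translate([485, 228, 0]) cube([35, 35, 401]);
translate([888, 228, 0]) cube([35, 35, 401]);
translate([485, 659, 0]) cube([35, 35, 401]);
translate([888, 659, 0]) cube([35, 35, 401]);
translate([485, 676, 433]) cube([438, 18, 318]);
translate([485, 228, 577]) cube([39, 448, 39]);
translate([884, 228, 577]) cube([39, 448, 39]);
translate([485, 228, 433]) cube([39, 39, 144]);
translate([884, 228, 433]) cube([39, 39, 144]);


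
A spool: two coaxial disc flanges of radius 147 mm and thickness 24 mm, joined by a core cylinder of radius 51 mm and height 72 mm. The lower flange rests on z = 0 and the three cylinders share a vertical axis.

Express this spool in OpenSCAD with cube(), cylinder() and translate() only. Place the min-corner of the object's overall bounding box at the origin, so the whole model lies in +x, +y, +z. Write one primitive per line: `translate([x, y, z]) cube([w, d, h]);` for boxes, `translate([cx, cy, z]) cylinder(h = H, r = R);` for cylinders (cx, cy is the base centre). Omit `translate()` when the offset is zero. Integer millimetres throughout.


translate([147, 147, 0]) cylinder(h = 24, r = 147);
translate([147, 147, 24]) cylinder(h = 72, r = 51);
translate([147, 147, 96]) cylinder(h = 24, r = 147);


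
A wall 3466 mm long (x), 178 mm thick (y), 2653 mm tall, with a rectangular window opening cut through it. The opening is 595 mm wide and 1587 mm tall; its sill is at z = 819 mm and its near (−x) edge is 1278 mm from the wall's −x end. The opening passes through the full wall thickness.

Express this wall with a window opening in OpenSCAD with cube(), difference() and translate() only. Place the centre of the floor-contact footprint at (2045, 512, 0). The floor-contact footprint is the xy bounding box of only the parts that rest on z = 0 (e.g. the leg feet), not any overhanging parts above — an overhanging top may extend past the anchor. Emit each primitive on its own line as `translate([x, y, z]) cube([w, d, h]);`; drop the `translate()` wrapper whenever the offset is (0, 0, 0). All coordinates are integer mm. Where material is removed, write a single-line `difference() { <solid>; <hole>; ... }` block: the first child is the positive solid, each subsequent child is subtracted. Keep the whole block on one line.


difference() { translate([312, 423, 0]) cube([3466, 178, 2653]); translate([1590, 423, 819]) cube([595, 178, 1587]); }


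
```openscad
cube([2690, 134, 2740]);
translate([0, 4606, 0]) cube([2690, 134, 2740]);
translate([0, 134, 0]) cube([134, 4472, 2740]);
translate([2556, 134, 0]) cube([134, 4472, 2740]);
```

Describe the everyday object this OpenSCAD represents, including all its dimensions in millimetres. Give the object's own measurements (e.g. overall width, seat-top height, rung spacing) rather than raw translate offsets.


The wall frame of a small rectangular building: four walls, each 2740 mm tall and 134 mm thick, enclosing a footprint 2690 mm (x) by 4740 mm (y) outside-to-outside, with no floor or roof. The front and back walls (the −y and +y sides) span the full width; the two side walls fit between them.


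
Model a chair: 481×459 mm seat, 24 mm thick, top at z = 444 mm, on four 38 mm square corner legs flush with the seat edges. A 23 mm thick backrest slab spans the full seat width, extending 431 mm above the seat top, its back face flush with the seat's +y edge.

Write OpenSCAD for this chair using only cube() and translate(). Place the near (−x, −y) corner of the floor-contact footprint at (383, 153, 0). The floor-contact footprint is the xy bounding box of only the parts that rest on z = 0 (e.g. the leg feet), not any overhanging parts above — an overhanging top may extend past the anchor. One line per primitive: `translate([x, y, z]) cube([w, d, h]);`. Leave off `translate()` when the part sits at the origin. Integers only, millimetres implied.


translate([383, 153, 420]) cube([481, 459, 24]);
translate([383, 153, 0]) cube([38, 38, 420]);
translate([826, 153, 0]) cube([38, 38, 420]);
translate([383, 574, 0]) cube([38, 38, 420]);
translate([826, 574, 0]) cube([38, 38, 420]);
translate([383, 589, 444]) cube([481, 23, 431]);


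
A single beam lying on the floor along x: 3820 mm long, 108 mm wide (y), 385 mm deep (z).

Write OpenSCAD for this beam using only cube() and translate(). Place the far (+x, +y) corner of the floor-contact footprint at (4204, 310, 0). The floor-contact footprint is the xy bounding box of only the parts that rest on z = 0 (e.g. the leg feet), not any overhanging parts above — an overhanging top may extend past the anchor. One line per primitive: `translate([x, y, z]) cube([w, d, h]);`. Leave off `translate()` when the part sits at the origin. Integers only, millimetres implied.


translate([384, 202, 0]) cube([3820, 108, 385]);


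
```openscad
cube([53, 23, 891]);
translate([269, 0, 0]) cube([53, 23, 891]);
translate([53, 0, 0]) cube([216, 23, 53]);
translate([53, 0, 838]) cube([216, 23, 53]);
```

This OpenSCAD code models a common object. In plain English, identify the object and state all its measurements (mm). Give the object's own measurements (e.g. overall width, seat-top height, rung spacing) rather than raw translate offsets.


A rectangular picture frame lying in the x–z plane (depth along y). The opening is 216 mm wide (x) by 785 mm tall (z), surrounded by a border 53 mm wide on all four sides. The frame is 23 mm deep and is made of two full-height vertical stiles with two horizontal rails fitted between them.


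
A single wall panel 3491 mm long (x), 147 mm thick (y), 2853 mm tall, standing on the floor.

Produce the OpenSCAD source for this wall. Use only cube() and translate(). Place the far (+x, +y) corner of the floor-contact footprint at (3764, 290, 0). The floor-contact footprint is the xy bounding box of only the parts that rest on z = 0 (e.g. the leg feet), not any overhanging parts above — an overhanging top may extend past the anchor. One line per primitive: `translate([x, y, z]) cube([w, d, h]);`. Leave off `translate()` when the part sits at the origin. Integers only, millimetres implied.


translate([273, 143, 0]) cube([3491, 147, 2853]);


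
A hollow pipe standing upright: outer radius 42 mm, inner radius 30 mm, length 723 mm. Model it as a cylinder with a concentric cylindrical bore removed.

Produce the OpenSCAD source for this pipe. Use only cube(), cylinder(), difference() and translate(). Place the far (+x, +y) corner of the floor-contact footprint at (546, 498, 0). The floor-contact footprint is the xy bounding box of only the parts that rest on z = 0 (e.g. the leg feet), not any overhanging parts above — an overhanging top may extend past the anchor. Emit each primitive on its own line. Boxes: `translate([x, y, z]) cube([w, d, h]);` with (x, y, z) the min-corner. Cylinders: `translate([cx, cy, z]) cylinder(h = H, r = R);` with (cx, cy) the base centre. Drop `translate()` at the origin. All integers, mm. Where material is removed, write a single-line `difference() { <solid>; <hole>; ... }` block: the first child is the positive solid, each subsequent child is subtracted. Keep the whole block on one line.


difference() { translate([504, 456, 0]) cylinder(h = 723, r = 42); translate([504, 456, 0]) cylinder(h = 723, r = 30); }


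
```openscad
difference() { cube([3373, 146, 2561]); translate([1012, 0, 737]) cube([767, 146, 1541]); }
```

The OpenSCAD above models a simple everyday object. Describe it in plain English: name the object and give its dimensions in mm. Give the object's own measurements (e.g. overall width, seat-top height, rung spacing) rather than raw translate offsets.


A wall 3373 mm long (x), 146 mm thick (y), 2561 mm tall, with a rectangular window opening cut through it. The opening is 767 mm wide and 1541 mm tall; its sill is at z = 737 mm and its near (−x) edge is 1012 mm from the wall's −x end. The opening passes through the full wall thickness.


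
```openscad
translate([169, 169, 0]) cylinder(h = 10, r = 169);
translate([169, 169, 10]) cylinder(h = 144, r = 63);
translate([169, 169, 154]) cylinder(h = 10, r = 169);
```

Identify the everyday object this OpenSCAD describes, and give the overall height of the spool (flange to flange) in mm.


A spool. The overall height is 164 mm.

Three coaxial cylinders, large–small–large — a spool. Two 10 mm flanges and a 144 mm core give 10 + 144 + 10 = 164 mm.


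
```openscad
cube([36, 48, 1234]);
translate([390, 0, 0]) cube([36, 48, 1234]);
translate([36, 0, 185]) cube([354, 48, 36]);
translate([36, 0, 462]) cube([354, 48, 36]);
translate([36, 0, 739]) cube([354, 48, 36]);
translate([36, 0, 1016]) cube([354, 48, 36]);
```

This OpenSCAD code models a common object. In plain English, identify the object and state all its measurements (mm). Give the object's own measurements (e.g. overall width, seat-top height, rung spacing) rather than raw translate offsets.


A straight ladder. Two 36×48 mm vertical rails, 1234 mm tall, stand 426 mm apart (outside-to-outside) with their front faces coplanar on the −y side. 4 rungs, each 48 mm deep and 36 mm tall, span between the inner faces of the rails, front faces flush with the rails. The lowest rung's underside is at z = 185 mm and rungs are spaced 277 mm apart (underside to underside).


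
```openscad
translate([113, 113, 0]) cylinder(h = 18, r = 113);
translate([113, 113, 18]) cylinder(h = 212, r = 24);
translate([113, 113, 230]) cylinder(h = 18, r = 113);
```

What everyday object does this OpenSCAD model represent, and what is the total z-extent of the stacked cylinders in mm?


A spool. The overall height is 248 mm.

Three coaxial cylinders, large–small–large — a spool. Two 18 mm flanges and a 212 mm core give 18 + 212 + 18 = 248 mm.


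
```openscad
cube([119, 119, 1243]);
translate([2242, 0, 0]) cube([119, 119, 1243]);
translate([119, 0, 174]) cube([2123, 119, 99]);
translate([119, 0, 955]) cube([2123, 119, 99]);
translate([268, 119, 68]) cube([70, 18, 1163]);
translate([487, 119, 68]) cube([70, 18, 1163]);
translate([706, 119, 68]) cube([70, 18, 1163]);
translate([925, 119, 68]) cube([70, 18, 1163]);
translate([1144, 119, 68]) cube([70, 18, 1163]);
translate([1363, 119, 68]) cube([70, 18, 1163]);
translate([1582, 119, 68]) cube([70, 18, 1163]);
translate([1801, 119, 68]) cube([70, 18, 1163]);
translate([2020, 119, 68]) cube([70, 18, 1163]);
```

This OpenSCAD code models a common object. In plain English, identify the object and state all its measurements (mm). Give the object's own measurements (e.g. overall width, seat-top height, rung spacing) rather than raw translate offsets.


A fence section. Two 119×119 mm posts, 1243 mm tall, stand on the floor with a clear span of 2123 mm between their inner faces. Two horizontal rails of 119×99 mm section span the gap between the posts with their undersides at z = 174 mm and z = 955 mm, flush with the posts' −y face. 9 pickets, each 70 mm wide, 18 mm thick and 1163 mm tall, are fixed to the +y face of the rails with their bottoms at z = 68 mm, spaced across the span with a 149 mm gap after the −x post and between neighbouring pickets, with 152 mm left before the +x post.


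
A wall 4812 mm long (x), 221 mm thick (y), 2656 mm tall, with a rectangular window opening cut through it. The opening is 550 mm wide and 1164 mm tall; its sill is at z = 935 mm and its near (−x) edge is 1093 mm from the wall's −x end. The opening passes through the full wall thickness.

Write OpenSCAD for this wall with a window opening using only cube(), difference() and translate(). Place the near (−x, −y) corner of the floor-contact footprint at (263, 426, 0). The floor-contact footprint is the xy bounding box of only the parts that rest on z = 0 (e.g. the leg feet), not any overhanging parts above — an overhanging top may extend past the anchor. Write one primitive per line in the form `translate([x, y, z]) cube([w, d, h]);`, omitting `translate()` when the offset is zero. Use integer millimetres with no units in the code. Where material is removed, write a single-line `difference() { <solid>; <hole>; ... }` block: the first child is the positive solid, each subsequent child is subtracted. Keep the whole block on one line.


difference() { translate([263, 426, 0]) cube([4812, 221, 2656]); translate([1356, 426, 935]) cube([550, 221, 1164]); }


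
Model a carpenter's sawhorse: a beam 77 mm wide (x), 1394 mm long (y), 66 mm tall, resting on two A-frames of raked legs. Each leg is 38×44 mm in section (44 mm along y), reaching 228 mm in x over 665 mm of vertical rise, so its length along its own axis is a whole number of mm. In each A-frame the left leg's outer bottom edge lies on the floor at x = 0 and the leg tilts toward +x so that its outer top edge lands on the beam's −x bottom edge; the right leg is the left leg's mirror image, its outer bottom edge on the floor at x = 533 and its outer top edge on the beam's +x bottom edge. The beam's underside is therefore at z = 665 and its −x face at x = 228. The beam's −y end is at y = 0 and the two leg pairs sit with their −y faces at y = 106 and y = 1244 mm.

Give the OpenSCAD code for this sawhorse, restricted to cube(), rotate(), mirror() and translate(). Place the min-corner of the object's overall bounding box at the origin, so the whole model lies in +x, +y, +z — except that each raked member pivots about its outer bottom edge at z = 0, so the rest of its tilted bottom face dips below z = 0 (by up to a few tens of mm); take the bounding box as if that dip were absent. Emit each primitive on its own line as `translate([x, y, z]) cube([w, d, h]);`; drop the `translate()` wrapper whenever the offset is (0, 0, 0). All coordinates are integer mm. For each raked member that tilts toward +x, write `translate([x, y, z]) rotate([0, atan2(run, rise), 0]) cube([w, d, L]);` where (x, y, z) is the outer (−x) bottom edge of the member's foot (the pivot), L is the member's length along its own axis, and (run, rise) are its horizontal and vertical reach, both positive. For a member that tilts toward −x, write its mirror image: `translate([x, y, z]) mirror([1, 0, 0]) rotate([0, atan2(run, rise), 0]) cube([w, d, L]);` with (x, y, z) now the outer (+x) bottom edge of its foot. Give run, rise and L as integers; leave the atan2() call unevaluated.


translate([228, 0, 665]) cube([77, 1394, 66]);
translate([0, 106, 0]) rotate([0, atan2(228, 665), 0]) cube([38, 44, 703]);
translate([533, 106, 0]) mirror([1, 0, 0]) rotate([0, atan2(228, 665), 0]) cube([38, 44, 703]);
translate([0, 1244, 0]) rotate([0, atan2(228, 665), 0]) cube([38, 44, 703]);
translate([533, 1244, 0]) mirror([1, 0, 0]) rotate([0, atan2(228, 665), 0]) cube([38, 44, 703]);


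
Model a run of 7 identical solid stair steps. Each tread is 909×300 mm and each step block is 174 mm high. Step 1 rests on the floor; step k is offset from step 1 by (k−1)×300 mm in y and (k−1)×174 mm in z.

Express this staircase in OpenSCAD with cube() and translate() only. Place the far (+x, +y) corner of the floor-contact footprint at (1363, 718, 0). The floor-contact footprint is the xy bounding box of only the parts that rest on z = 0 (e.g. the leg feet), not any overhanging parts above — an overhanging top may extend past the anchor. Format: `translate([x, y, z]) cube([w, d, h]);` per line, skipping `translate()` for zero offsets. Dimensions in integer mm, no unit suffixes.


translate([454, 418, 0]) cube([909, 300, 174]);
translate([454, 718, 174]) cube([909, 300, 174]);
translate([454, 1018, 348]) cube([909, 300, 174]);
translate([454, 1318, 522]) cube([909, 300, 174]);
translate([454, 1618, 696]) cube([909, 300, 174]);
translate([454, 1918, 870]) cube([909, 300, 174]);
translate([454, 2218, 1044]) cube([909, 300, 174]);


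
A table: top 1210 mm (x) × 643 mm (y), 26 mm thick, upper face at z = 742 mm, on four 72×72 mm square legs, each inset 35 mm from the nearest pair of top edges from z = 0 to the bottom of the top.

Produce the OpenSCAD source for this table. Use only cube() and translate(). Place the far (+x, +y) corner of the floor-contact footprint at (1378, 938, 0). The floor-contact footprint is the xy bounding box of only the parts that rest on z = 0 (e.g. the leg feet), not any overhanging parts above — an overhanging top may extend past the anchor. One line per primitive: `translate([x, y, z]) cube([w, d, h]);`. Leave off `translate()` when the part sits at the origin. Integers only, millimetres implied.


// leg_h = 742 - 26 = 716
translate([203, 330, 716]) cube([1210, 643, 26]);
translate([238, 365, 0]) cube([72, 72, 716]);
translate([1306, 365, 0]) cube([72, 72, 716]);
translate([238, 866, 0]) cube([72, 72, 716]);
translate([1306, 866, 0]) cube([72, 72, 716]);


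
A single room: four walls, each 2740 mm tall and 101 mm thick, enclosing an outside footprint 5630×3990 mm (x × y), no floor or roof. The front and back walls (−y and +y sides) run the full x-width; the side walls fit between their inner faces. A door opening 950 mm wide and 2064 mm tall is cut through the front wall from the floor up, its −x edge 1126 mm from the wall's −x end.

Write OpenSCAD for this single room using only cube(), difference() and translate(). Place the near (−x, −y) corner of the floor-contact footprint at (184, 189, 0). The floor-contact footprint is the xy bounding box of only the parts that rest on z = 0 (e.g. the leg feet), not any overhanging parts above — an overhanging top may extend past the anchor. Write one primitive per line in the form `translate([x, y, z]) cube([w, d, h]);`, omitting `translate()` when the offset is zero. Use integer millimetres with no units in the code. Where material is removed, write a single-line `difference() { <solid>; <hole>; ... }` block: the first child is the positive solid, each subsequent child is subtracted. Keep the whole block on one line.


difference() { translate([184, 189, 0]) cube([5630, 101, 2740]); translate([1310, 189, 0]) cube([950, 101, 2064]); }
translate([184, 4078, 0]) cube([5630, 101, 2740]);
translate([184, 290, 0]) cube([101, 3788, 2740]);
translate([5713, 290, 0]) cube([101, 3788, 2740]);


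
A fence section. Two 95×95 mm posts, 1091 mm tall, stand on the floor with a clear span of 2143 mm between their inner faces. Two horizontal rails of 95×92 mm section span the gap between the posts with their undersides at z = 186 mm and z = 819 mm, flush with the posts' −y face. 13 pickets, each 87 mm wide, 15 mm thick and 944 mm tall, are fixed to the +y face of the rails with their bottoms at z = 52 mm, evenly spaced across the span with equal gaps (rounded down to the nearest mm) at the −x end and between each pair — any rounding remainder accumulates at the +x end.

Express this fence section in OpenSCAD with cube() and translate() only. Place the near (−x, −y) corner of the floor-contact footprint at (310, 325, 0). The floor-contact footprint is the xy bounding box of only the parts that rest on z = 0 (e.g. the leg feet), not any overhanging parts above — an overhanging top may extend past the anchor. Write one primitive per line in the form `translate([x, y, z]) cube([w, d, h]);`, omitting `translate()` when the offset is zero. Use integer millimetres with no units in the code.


translate([310, 325, 0]) cube([95, 95, 1091]);
translate([2548, 325, 0]) cube([95, 95, 1091]);
translate([405, 325, 186]) cube([2143, 95, 92]);
translate([405, 325, 819]) cube([2143, 95, 92]);
translate([477, 420, 52]) cube([87, 15, 944]);
translate([636, 420, 52]) cube([87, 15, 944]);
translate([795, 420, 52]) cube([87, 15, 944]);
translate([954, 420, 52]) cube([87, 15, 944]);
translate([1113, 420, 52]) cube([87, 15, 944]);
translate([1272, 420, 52]) cube([87, 15, 944]);
translate([1431, 420, 52]) cube([87, 15, 944]);
translate([1590, 420, 52]) cube([87, 15, 944]);
translate([1749, 420, 52]) cube([87, 15, 944]);
translate([1908, 420, 52]) cube([87, 15, 944]);
translate([2067, 420, 52]) cube([87, 15, 944]);
translate([2226, 420, 52]) cube([87, 15, 944]);
translate([2385, 420, 52]) cube([87, 15, 944]);
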